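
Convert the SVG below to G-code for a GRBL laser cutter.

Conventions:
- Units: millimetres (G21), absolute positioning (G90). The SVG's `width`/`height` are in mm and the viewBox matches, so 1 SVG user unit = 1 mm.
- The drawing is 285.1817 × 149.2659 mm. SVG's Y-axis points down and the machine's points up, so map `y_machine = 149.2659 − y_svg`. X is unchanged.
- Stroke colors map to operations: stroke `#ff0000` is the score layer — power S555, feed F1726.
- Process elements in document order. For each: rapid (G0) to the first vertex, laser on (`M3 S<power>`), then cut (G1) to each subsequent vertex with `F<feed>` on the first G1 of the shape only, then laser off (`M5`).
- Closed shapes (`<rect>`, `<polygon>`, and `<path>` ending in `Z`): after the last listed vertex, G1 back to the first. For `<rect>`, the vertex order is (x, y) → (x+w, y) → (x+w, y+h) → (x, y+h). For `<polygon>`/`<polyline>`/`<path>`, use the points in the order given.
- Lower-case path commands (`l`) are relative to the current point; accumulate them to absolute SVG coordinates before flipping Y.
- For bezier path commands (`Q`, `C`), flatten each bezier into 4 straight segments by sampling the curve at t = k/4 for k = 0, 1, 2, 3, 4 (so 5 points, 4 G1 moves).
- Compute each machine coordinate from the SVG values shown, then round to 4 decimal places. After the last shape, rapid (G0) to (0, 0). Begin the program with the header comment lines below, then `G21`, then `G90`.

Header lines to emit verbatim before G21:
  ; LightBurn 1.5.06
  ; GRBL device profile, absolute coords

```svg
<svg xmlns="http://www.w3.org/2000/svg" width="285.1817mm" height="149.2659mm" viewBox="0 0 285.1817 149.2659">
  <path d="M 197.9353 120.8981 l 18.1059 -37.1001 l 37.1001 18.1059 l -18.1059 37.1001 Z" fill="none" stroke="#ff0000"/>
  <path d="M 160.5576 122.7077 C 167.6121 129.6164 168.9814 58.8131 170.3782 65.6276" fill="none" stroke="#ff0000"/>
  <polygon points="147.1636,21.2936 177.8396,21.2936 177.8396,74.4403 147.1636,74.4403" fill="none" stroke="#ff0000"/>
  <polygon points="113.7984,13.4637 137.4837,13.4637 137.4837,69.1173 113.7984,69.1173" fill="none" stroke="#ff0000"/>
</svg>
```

; LightBurn 1.5.06
; GRBL device profile, absolute coords
G21
G90
G0 X197.9353 Y28.3678
M3 S555
G1 X216.0412 Y65.4679 F1726
G1 X253.1413 Y47.3620
G1 X235.0354 Y10.2619
G1 X197.9353 Y28.3678
M5
G0 X160.5576 Y26.5582
M3 S555
G1 X164.8718 Y33.5206 F1726
G1 X167.5895 Y55.0629
G1 X169.2465 Y76.6229
G1 X170.3782 Y83.6383
M5
G0 X147.1636 Y127.9723
M3 S555
G1 X177.8396 Y127.9723 F1726
G1 X177.8396 Y74.8256
G1 X147.1636 Y74.8256
G1 X147.1636 Y127.9723
M5
G0 X113.7984 Y135.8022
M3 S555
G1 X137.4837 Y135.8022 F1726
G1 X137.4837 Y80.1486
G1 X113.7984 Y80.1486
G1 X113.7984 Y135.8022
M5
G0 X0.0000 Y0.0000

viewBox `0 0 285.1817 149.2659` with mm width/height → 1 unit = 1 mm. Flip: y_m = 149.2659 − y_svg.

**Shape 1** — `<path>` regular polygon, stroke `#ff0000` → score (S555, F1726). Machine vertices: (197.9353,28.3678) → (216.0412,65.4679) → (253.1413,47.3620) → (235.0354,10.2619) → (197.9353,28.3678). Closed: final G1 returns to the first vertex.

**Shape 2** — `<path>` cubic bezier, stroke `#ff0000` → score (S555, F1726). Control points (SVG): P0=(160.5576,122.7077), P1=(167.6121,129.6164), P2=(168.9814,58.8131), P3=(170.3782,65.6276); sampled at t=k/4. Machine vertices: (160.5576,26.5582) → (164.8718,33.5206) → (167.5895,55.0629) → (169.2465,76.6229) → (170.3782,83.6383). Open path.

**Shape 3** — `<polygon>` rectangle, stroke `#ff0000` → score (S555, F1726). Machine vertices: (147.1636,127.9723) → (177.8396,127.9723) → (177.8396,74.8256) → (147.1636,74.8256) → (147.1636,127.9723). Closed: final G1 returns to the first vertex.

**Shape 4** — `<polygon>` rectangle, stroke `#ff0000` → score (S555, F1726). Machine vertices: (113.7984,135.8022) → (137.4837,135.8022) → (137.4837,80.1486) → (113.7984,80.1486) → (113.7984,135.8022). Closed: final G1 returns to the first vertex.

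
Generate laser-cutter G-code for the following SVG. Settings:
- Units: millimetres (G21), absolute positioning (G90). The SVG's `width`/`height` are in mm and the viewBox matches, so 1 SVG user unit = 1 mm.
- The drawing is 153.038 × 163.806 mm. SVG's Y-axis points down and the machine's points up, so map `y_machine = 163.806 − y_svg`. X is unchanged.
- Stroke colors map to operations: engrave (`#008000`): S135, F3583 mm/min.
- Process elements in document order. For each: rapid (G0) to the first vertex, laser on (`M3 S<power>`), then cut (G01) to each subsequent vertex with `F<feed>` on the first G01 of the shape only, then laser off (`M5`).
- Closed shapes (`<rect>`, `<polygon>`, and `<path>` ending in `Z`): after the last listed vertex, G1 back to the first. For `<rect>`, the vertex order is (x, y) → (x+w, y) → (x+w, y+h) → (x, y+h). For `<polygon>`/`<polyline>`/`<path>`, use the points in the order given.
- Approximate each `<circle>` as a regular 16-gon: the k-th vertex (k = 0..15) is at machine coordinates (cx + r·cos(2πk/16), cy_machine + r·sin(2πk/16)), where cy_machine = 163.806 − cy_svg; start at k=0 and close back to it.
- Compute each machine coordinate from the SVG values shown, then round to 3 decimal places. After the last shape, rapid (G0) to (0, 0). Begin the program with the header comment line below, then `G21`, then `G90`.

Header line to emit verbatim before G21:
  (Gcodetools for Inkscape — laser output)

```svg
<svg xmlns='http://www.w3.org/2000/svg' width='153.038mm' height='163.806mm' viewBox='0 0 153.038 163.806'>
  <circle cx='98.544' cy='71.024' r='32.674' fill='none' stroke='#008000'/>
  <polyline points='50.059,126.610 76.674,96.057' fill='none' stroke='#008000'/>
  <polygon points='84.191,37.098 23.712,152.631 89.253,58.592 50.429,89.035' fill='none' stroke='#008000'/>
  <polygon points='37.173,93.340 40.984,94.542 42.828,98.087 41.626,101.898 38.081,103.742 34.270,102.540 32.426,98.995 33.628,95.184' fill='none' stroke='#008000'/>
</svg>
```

Since the viewBox matches the mm dimensions, user units are millimetres directly. The only transform is the Y-flip y_m = 163.806 − y_svg.

Shape 1 is a circle drawn with `<circle>`. Its stroke #008000 means engrave at S135, F3583. After flipping Y the toolpath is (131.218,92.782) → (128.731,105.286) → (121.648,115.886) → (111.048,122.969) → (98.544,125.456) → (86.040,122.969) → (75.440,115.886) → (68.357,105.286) → (65.870,92.782) → (68.357,80.278) → (75.440,69.678) → (86.040,62.595) → (98.544,60.108) → (111.048,62.595) → (121.648,69.678) → (128.731,80.278) → (131.218,92.782), returning to the start.

Shape 2 is a line segment drawn with `<polyline>`. Its stroke #008000 means engrave at S135, F3583. After flipping Y the toolpath is (50.059,37.196) → (76.674,67.749).

Shape 3 is a closed polygon drawn with `<polygon>`. Its stroke #008000 means engrave at S135, F3583. After flipping Y the toolpath is (84.191,126.708) → (23.712,11.175) → (89.253,105.214) → (50.429,74.771) → (84.191,126.708), returning to the start.

Shape 4 is a regular polygon drawn with `<polygon>`. Its stroke #008000 means engrave at S135, F3583. After flipping Y the toolpath is (37.173,70.466) → (40.984,69.264) → (42.828,65.719) → (41.626,61.908) → (38.081,60.064) → (34.270,61.266) → (32.426,64.811) → (33.628,68.622) → (37.173,70.466), returning to the start.

(Gcodetools for Inkscape — laser output)
G21
G90
G0 X131.218 Y92.782
M3 S135
G01 X128.731 Y105.286 F3583
G01 X121.648 Y115.886
G01 X111.048 Y122.969
G01 X98.544 Y125.456
G01 X86.040 Y122.969
G01 X75.440 Y115.886
G01 X68.357 Y105.286
G01 X65.870 Y92.782
G01 X68.357 Y80.278
G01 X75.440 Y69.678
G01 X86.040 Y62.595
G01 X98.544 Y60.108
G01 X111.048 Y62.595
G01 X121.648 Y69.678
G01 X128.731 Y80.278
G01 X131.218 Y92.782
M5
G0 X50.059 Y37.196
M3 S135
G01 X76.674 Y67.749 F3583
M5
G0 X84.191 Y126.708
M3 S135
G01 X23.712 Y11.175 F3583
G01 X89.253 Y105.214
G01 X50.429 Y74.771
G01 X84.191 Y126.708
M5
G0 X37.173 Y70.466
M3 S135
G01 X40.984 Y69.264 F3583
G01 X42.828 Y65.719
G01 X41.626 Y61.908
G01 X38.081 Y60.064
G01 X34.270 Y61.266
G01 X32.426 Y64.811
G01 X33.628 Y68.622
G01 X37.173 Y70.466
M5
G0 X0.000 Y0.000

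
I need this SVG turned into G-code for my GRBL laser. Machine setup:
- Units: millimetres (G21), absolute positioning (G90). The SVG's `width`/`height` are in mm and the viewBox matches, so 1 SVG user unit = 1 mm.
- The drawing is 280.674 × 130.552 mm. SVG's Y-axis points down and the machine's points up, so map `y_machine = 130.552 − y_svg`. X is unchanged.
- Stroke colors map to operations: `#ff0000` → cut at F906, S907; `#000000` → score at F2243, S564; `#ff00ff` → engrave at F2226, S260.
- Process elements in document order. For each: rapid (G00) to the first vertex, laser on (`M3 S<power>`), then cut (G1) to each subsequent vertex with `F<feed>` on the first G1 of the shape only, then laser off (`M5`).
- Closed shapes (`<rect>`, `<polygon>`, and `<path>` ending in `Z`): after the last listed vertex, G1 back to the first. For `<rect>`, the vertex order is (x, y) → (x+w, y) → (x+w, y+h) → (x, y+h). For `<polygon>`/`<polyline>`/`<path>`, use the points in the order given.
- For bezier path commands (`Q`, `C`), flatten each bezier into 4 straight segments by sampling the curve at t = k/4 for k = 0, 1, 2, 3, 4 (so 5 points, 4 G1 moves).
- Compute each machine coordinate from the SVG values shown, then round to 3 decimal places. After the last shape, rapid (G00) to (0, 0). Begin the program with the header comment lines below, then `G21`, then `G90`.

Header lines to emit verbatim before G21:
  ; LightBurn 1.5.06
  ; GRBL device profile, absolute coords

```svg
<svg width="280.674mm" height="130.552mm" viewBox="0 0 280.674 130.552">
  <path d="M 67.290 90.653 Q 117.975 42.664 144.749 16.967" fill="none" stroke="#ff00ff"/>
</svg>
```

; LightBurn 1.5.06
; GRBL device profile, absolute coords
G21
G90
G00 X67.290 Y39.899
M3 S260
G1 X91.138 Y62.500 F2226
G1 X111.997 Y82.315
G1 X129.868 Y99.343
G1 X144.749 Y113.585
M5
G00 X0.000 Y0.000

1 u = 1 mm; y_m = 130.552 − y.

[1] `<path>` quadratic bezier, #ff00ff→engrave S260 F2226: (67.290,39.899) → (91.138,62.500) → (111.997,82.315) → (129.868,99.343) → (144.749,113.585)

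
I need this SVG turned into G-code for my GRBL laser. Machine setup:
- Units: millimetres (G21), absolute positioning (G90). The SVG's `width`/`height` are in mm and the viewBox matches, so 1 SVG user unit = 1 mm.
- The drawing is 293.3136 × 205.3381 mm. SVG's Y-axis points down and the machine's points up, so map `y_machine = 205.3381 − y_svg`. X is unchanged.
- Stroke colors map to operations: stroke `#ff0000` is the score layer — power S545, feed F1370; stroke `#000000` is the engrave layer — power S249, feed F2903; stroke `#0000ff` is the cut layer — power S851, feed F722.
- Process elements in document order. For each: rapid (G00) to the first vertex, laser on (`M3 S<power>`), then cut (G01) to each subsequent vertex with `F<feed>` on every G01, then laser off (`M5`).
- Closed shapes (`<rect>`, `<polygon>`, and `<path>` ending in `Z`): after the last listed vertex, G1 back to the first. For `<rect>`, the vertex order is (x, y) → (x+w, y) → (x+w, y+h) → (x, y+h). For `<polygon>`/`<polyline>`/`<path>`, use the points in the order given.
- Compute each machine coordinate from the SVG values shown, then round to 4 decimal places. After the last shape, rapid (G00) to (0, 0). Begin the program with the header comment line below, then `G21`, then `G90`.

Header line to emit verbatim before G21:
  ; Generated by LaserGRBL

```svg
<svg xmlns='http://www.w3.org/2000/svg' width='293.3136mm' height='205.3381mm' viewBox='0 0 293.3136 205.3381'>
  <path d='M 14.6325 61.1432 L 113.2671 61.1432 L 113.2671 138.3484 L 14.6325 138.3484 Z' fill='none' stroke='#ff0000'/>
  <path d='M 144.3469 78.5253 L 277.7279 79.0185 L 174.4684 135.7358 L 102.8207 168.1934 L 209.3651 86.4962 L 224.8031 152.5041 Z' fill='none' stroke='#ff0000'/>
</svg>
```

; Generated by LaserGRBL
G21
G90
G00 X14.6325 Y144.1949
M3 S545
G01 X113.2671 Y144.1949 F1370
G01 X113.2671 Y66.9897 F1370
G01 X14.6325 Y66.9897 F1370
G01 X14.6325 Y144.1949 F1370
M5
G00 X144.3469 Y126.8128
M3 S545
G01 X277.7279 Y126.3196 F1370
G01 X174.4684 Y69.6023 F1370
G01 X102.8207 Y37.1447 F1370
G01 X209.3651 Y118.8419 F1370
G01 X224.8031 Y52.8340 F1370
G01 X144.3469 Y126.8128 F1370
M5
G00 X0.0000 Y0.0000

viewBox `0 0 293.3136 205.3381` with mm width/height → 1 unit = 1 mm. Flip: y_m = 205.3381 − y_svg.

**Shape 1** — `<path>` rectangle, stroke `#ff0000` → score (S545, F1370). Machine vertices: (14.6325,144.1949) → (113.2671,144.1949) → (113.2671,66.9897) → (14.6325,66.9897) → (14.6325,144.1949). Closed: final G1 returns to the first vertex.

**Shape 2** — `<path>` closed polygon, stroke `#ff0000` → score (S545, F1370). Machine vertices: (144.3469,126.8128) → (277.7279,126.3196) → (174.4684,69.6023) → (102.8207,37.1447) → (209.3651,118.8419) → (224.8031,52.8340) → (144.3469,126.8128). Closed: final G1 returns to the first vertex.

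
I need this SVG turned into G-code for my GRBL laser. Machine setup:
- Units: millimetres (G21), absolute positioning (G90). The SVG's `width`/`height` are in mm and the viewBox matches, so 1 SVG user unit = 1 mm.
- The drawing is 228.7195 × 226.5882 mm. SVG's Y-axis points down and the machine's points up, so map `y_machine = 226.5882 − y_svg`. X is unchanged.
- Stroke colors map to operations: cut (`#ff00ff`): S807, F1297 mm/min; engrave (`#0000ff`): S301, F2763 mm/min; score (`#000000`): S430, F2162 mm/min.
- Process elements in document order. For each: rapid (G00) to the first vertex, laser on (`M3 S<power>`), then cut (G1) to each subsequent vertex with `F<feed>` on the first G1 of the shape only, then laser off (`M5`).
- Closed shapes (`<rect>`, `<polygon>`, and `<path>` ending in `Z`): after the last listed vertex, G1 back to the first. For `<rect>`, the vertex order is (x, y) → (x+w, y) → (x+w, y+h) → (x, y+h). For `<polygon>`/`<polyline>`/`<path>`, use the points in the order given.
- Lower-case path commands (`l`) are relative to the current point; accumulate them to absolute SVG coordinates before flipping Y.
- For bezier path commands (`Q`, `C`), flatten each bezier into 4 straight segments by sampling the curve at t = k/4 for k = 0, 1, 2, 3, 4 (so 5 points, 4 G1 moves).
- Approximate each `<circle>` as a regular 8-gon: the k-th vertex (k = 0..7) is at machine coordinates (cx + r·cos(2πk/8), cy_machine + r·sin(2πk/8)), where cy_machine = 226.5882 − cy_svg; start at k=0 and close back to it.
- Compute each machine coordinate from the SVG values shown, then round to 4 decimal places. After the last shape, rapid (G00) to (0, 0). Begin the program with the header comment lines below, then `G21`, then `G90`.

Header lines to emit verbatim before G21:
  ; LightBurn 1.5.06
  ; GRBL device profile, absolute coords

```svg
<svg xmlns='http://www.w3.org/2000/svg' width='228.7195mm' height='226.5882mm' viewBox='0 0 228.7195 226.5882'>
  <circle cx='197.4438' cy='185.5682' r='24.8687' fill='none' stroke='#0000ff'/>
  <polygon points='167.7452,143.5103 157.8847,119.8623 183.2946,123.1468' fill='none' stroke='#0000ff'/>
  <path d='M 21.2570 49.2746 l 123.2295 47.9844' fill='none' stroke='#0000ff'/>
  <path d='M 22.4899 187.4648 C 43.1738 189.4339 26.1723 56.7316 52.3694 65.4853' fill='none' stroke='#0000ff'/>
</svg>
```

; LightBurn 1.5.06
; GRBL device profile, absolute coords
G21
G90
G00 X222.3125 Y41.0200
M3 S301
G1 X215.0286 Y58.6048 F2763
G1 X197.4438 Y65.8887
G1 X179.8590 Y58.6048
G1 X172.5751 Y41.0200
G1 X179.8590 Y23.4352
G1 X197.4438 Y16.1513
G1 X215.0286 Y23.4352
G1 X222.3125 Y41.0200
M5
G00 X167.7452 Y83.0779
M3 S301
G1 X157.8847 Y106.7259 F2763
G1 X183.2946 Y103.4414
G1 X167.7452 Y83.0779
M5
G00 X21.2570 Y177.3136
M3 S301
G1 X144.4865 Y129.3292 F2763
M5
G00 X22.4899 Y39.1234
M3 S301
G1 X32.2006 Y58.5830 F2763
G1 X35.3622 Y102.6574
G1 X39.5575 Y145.4597
G1 X52.3694 Y161.1029
M5
G00 X0.0000 Y0.0000

1 u = 1 mm; y_m = 226.5882 − y.

[1] `<circle>` circle, #0000ff→engrave S301 F2763: (222.3125,41.0200) → (215.0286,58.6048) → (197.4438,65.8887) → (179.8590,58.6048) → (172.5751,41.0200) → (179.8590,23.4352) → (197.4438,16.1513) → (215.0286,23.4352) → (222.3125,41.0200) (closed)

[2] `<polygon>` regular polygon, #0000ff→engrave S301 F2763: (167.7452,83.0779) → (157.8847,106.7259) → (183.2946,103.4414) → (167.7452,83.0779) (closed)

[3] `<path>` line segment, #0000ff→engrave S301 F2763: (21.2570,177.3136) → (144.4865,129.3292)

[4] `<path>` cubic bezier, #0000ff→engrave S301 F2763: (22.4899,39.1234) → (32.2006,58.5830) → (35.3622,102.6574) → (39.5575,145.4597) → (52.3694,161.1029)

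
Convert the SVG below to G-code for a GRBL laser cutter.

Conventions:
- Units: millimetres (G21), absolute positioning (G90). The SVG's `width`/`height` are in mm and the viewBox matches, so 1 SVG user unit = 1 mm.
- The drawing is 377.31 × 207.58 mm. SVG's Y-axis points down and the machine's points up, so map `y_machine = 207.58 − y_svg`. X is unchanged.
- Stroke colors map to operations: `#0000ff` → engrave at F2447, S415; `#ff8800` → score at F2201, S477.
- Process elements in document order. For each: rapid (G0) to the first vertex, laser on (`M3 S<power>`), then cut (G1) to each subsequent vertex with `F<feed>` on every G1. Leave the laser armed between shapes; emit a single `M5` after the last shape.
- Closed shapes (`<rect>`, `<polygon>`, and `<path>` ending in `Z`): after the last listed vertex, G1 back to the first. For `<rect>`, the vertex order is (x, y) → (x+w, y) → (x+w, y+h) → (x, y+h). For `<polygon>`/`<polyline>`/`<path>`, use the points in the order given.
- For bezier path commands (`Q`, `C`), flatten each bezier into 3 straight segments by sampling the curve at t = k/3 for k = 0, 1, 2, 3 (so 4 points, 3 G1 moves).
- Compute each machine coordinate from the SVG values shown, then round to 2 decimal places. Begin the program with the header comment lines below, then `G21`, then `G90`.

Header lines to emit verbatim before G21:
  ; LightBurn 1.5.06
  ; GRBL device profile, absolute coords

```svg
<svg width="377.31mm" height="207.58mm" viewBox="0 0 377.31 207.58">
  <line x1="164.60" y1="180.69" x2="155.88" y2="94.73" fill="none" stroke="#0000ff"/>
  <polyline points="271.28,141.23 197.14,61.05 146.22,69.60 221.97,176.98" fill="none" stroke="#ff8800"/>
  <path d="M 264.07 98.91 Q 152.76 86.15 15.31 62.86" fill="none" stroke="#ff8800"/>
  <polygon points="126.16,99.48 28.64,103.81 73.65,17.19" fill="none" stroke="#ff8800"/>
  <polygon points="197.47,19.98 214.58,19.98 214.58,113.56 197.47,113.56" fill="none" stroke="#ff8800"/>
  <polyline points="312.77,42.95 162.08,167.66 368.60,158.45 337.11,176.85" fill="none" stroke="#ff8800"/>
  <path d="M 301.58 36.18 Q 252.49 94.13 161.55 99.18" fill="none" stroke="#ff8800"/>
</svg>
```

; LightBurn 1.5.06
; GRBL device profile, absolute coords
G21
G90
G0 X164.60 Y26.89
M3 S415
G1 X155.88 Y112.85 F2447
G0 X271.28 Y66.35
M3 S477
G1 X197.14 Y146.53 F2201
G1 X146.22 Y137.98 F2201
G1 X221.97 Y30.60 F2201
G0 X264.07 Y108.67
M3 S477
G1 X186.96 Y118.35 F2201
G1 X104.04 Y130.36 F2201
G1 X15.31 Y144.72 F2201
G0 X126.16 Y108.10
M3 S477
G1 X28.64 Y103.77 F2201
G1 X73.65 Y190.39 F2201
G1 X126.16 Y108.10 F2201
G0 X197.47 Y187.60
M3 S477
G1 X214.58 Y187.60 F2201
G1 X214.58 Y94.02 F2201
G1 X197.47 Y94.02 F2201
G1 X197.47 Y187.60 F2201
G0 X312.77 Y164.63
M3 S477
G1 X162.08 Y39.92 F2201
G1 X368.60 Y49.13 F2201
G1 X337.11 Y30.73 F2201
G0 X301.58 Y171.40
M3 S477
G1 X264.20 Y138.64 F2201
G1 X217.53 Y117.64 F2201
G1 X161.55 Y108.40 F2201
M5

1 u = 1 mm; y_m = 207.58 − y.

[1] `<line>` line segment, #0000ff→engrave S415 F2447: (164.60,26.89) → (155.88,112.85)

[2] `<polyline>` open polyline, #ff8800→score S477 F2201: (271.28,66.35) → (197.14,146.53) → (146.22,137.98) → (221.97,30.60)

[3] `<path>` quadratic bezier, #ff8800→score S477 F2201: (264.07,108.67) → (186.96,118.35) → (104.04,130.36) → (15.31,144.72)

[4] `<polygon>` regular polygon, #ff8800→score S477 F2201: (126.16,108.10) → (28.64,103.77) → (73.65,190.39) → (126.16,108.10) (closed)

[5] `<polygon>` rectangle, #ff8800→score S477 F2201: (197.47,187.60) → (214.58,187.60) → (214.58,94.02) → (197.47,94.02) → (197.47,187.60) (closed)

[6] `<polyline>` open polyline, #ff8800→score S477 F2201: (312.77,164.63) → (162.08,39.92) → (368.60,49.13) → (337.11,30.73)

[7] `<path>` quadratic bezier, #ff8800→score S477 F2201: (301.58,171.40) → (264.20,138.64) → (217.53,117.64) → (161.55,108.40)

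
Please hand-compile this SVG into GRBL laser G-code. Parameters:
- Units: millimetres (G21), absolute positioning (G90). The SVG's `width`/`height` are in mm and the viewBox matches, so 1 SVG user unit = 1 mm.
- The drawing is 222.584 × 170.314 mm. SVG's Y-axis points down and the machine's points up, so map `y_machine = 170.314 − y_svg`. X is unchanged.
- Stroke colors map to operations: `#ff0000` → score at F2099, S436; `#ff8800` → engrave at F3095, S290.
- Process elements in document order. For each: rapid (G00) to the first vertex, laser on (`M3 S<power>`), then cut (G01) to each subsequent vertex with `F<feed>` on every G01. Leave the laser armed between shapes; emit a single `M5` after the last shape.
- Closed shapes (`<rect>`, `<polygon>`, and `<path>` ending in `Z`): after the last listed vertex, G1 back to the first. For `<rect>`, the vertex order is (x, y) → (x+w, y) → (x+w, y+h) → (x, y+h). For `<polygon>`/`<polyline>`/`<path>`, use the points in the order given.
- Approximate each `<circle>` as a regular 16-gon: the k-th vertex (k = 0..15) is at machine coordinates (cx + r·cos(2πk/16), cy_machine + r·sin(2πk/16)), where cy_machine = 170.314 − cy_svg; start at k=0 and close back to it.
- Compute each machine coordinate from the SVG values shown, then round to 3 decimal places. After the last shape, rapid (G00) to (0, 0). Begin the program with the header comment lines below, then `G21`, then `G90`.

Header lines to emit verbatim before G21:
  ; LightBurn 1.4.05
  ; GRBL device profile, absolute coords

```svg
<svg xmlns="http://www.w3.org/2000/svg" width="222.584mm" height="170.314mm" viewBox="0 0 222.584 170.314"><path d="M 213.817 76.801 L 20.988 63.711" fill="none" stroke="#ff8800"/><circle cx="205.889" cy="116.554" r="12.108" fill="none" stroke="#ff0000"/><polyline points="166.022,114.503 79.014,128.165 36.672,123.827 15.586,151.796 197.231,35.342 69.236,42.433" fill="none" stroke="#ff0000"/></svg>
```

1 u = 1 mm; y_m = 170.314 − y.

[1] `<path>` line segment, #ff8800→engrave S290 F3095: (213.817,93.513) → (20.988,106.603)

[2] `<circle>` circle, #ff0000→score S436 F2099: (217.997,53.760) → (217.075,58.394) → (214.451,62.322) → (210.523,64.946) → (205.889,65.868) → (201.255,64.946) → (197.327,62.322) → (194.703,58.394) → (193.781,53.760) → (194.703,49.126) → (197.327,45.198) → (201.255,42.574) → (205.889,41.652) → (210.523,42.574) → (214.451,45.198) → (217.075,49.126) → (217.997,53.760) (closed)

[3] `<polyline>` open polyline, #ff0000→score S436 F2099: (166.022,55.811) → (79.014,42.149) → (36.672,46.487) → (15.586,18.518) → (197.231,134.972) → (69.236,127.881)

; LightBurn 1.4.05
; GRBL device profile, absolute coords
G21
G90
G00 X213.817 Y93.513
M3 S290
G01 X20.988 Y106.603 F3095
G00 X217.997 Y53.760
M3 S436
G01 X217.075 Y58.394 F2099
G01 X214.451 Y62.322 F2099
G01 X210.523 Y64.946 F2099
G01 X205.889 Y65.868 F2099
G01 X201.255 Y64.946 F2099
G01 X197.327 Y62.322 F2099
G01 X194.703 Y58.394 F2099
G01 X193.781 Y53.760 F2099
G01 X194.703 Y49.126 F2099
G01 X197.327 Y45.198 F2099
G01 X201.255 Y42.574 F2099
G01 X205.889 Y41.652 F2099
G01 X210.523 Y42.574 F2099
G01 X214.451 Y45.198 F2099
G01 X217.075 Y49.126 F2099
G01 X217.997 Y53.760 F2099
G00 X166.022 Y55.811
M3 S436
G01 X79.014 Y42.149 F2099
G01 X36.672 Y46.487 F2099
G01 X15.586 Y18.518 F2099
G01 X197.231 Y134.972 F2099
G01 X69.236 Y127.881 F2099
M5
G00 X0.000 Y0.000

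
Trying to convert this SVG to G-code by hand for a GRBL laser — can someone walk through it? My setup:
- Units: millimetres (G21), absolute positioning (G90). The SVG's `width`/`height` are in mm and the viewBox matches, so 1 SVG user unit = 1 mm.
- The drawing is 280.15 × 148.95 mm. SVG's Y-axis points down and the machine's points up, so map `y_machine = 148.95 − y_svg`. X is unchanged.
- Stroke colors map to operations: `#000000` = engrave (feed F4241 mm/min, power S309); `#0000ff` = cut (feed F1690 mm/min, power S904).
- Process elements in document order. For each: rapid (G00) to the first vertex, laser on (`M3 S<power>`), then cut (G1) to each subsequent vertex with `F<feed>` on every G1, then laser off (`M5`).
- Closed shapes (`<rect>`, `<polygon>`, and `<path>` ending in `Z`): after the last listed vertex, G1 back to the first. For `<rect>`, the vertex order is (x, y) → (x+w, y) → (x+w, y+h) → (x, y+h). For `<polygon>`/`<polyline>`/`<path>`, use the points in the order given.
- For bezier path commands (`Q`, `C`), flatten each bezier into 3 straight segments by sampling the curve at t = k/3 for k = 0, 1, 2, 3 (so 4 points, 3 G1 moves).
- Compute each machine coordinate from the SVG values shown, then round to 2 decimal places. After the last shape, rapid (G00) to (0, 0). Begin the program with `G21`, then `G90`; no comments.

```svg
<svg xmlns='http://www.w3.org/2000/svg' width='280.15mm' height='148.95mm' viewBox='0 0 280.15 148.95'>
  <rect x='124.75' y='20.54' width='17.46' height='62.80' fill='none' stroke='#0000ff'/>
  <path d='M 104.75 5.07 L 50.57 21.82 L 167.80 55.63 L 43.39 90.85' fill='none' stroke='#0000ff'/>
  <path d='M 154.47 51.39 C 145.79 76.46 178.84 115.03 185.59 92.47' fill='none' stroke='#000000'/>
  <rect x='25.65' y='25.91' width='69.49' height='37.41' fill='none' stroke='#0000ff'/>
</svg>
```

G21
G90
G00 X124.75 Y128.41
M3 S904
G1 X142.21 Y128.41 F1690
G1 X142.21 Y65.61 F1690
G1 X124.75 Y65.61 F1690
G1 X124.75 Y128.41 F1690
M5
G00 X104.75 Y143.88
M3 S904
G1 X50.57 Y127.13 F1690
G1 X167.80 Y93.32 F1690
G1 X43.39 Y58.10 F1690
M5
G00 X154.47 Y97.56
M3 S309
G1 X157.18 Y70.75 F4241
G1 X172.59 Y51.53 F4241
G1 X185.59 Y56.48 F4241
M5
G00 X25.65 Y123.04
M3 S904
G1 X95.14 Y123.04 F1690
G1 X95.14 Y85.63 F1690
G1 X25.65 Y85.63 F1690
G1 X25.65 Y123.04 F1690
M5
G00 X0.00 Y0.00

1 u = 1 mm; y_m = 148.95 − y.

[1] `<rect>` rectangle, #0000ff→cut S904 F1690: (124.75,128.41) → (142.21,128.41) → (142.21,65.61) → (124.75,65.61) → (124.75,128.41) (closed)

[2] `<path>` open polyline, #0000ff→cut S904 F1690: (104.75,143.88) → (50.57,127.13) → (167.80,93.32) → (43.39,58.10)

[3] `<path>` cubic bezier, #000000→engrave S309 F4241: (154.47,97.56) → (157.18,70.75) → (172.59,51.53) → (185.59,56.48)

[4] `<rect>` rectangle, #0000ff→cut S904 F1690: (25.65,123.04) → (95.14,123.04) → (95.14,85.63) → (25.65,85.63) → (25.65,123.04) (closed)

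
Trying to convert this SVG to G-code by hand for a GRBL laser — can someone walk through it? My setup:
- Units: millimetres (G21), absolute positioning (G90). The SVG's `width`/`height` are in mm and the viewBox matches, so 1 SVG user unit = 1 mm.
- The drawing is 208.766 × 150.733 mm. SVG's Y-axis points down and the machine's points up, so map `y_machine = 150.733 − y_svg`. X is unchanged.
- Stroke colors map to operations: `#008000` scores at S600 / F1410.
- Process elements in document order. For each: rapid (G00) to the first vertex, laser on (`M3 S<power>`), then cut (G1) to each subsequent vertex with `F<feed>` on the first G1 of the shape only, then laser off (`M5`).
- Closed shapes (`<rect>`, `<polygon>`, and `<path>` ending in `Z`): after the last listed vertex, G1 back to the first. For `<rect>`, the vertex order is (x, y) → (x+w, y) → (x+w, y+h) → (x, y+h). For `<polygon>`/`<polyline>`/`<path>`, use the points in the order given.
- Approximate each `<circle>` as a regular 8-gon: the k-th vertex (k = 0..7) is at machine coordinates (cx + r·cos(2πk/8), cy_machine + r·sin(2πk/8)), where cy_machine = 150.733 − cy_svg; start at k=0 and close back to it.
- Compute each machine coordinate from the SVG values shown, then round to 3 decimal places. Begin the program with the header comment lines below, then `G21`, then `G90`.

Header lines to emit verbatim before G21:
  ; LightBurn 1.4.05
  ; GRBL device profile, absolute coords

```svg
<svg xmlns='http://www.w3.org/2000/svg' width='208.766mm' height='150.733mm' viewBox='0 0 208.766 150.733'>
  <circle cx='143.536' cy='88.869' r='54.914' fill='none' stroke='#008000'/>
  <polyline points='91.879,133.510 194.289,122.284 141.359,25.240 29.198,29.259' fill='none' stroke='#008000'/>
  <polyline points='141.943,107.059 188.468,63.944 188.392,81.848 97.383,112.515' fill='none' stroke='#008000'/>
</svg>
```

; LightBurn 1.4.05
; GRBL device profile, absolute coords
G21
G90
G00 X198.450 Y61.864
M3 S600
G1 X182.366 Y100.694 F1410
G1 X143.536 Y116.778
G1 X104.706 Y100.694
G1 X88.622 Y61.864
G1 X104.706 Y23.034
G1 X143.536 Y6.950
G1 X182.366 Y23.034
G1 X198.450 Y61.864
M5
G00 X91.879 Y17.223
M3 S600
G1 X194.289 Y28.449 F1410
G1 X141.359 Y125.493
G1 X29.198 Y121.474
M5
G00 X141.943 Y43.674
M3 S600
G1 X188.468 Y86.789 F1410
G1 X188.392 Y68.885
G1 X97.383 Y38.218
M5

1 u = 1 mm; y_m = 150.733 − y.

[1] `<circle>` circle, #008000→score S600 F1410: (198.450,61.864) → (182.366,100.694) → (143.536,116.778) → (104.706,100.694) → (88.622,61.864) → (104.706,23.034) → (143.536,6.950) → (182.366,23.034) → (198.450,61.864) (closed)

[2] `<polyline>` open polyline, #008000→score S600 F1410: (91.879,17.223) → (194.289,28.449) → (141.359,125.493) → (29.198,121.474)

[3] `<polyline>` open polyline, #008000→score S600 F1410: (141.943,43.674) → (188.468,86.789) → (188.392,68.885) → (97.383,38.218)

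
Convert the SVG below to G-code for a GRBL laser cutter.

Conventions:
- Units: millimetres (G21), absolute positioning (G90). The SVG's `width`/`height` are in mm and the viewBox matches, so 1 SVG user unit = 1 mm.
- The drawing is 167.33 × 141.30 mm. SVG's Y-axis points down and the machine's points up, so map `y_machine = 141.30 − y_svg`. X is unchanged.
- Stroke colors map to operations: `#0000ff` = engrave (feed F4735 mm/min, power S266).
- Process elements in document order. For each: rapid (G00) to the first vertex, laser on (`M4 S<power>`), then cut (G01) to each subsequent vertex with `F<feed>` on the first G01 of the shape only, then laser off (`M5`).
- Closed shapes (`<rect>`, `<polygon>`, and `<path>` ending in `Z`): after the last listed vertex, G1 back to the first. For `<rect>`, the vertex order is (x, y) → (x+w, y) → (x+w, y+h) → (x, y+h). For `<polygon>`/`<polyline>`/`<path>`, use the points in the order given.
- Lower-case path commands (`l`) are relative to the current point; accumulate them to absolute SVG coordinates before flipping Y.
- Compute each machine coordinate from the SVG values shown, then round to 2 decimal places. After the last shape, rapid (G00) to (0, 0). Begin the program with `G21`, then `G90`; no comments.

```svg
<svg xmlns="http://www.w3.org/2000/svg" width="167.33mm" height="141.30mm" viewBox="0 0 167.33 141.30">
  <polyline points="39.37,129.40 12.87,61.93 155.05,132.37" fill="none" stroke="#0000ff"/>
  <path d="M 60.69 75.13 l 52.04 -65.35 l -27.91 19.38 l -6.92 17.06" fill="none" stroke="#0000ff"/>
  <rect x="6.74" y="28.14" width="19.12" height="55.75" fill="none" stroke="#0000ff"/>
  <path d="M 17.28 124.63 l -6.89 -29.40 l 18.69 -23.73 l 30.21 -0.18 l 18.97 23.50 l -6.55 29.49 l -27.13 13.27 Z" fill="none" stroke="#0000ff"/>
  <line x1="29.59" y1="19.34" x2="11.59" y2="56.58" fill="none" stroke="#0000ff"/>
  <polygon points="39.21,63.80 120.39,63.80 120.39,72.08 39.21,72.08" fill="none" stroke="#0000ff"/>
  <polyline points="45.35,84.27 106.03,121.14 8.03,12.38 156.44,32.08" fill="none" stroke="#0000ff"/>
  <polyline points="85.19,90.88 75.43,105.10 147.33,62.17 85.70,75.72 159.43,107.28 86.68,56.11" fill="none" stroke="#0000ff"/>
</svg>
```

G21
G90
G00 X39.37 Y11.90
M4 S266
G01 X12.87 Y79.37 F4735
G01 X155.05 Y8.93
M5
G00 X60.69 Y66.17
M4 S266
G01 X112.73 Y131.52 F4735
G01 X84.82 Y112.14
G01 X77.90 Y95.08
M5
G00 X6.74 Y113.16
M4 S266
G01 X25.86 Y113.16 F4735
G01 X25.86 Y57.41
G01 X6.74 Y57.41
G01 X6.74 Y113.16
M5
G00 X17.28 Y16.67
M4 S266
G01 X10.39 Y46.07 F4735
G01 X29.08 Y69.80
G01 X59.29 Y69.98
G01 X78.26 Y46.48
G01 X71.71 Y16.99
G01 X44.58 Y3.72
G01 X17.28 Y16.67
M5
G00 X29.59 Y121.96
M4 S266
G01 X11.59 Y84.72 F4735
M5
G00 X39.21 Y77.50
M4 S266
G01 X120.39 Y77.50 F4735
G01 X120.39 Y69.22
G01 X39.21 Y69.22
G01 X39.21 Y77.50
M5
G00 X45.35 Y57.03
M4 S266
G01 X106.03 Y20.16 F4735
G01 X8.03 Y128.92
G01 X156.44 Y109.22
M5
G00 X85.19 Y50.42
M4 S266
G01 X75.43 Y36.20 F4735
G01 X147.33 Y79.13
G01 X85.70 Y65.58
G01 X159.43 Y34.02
G01 X86.68 Y85.19
M5
G00 X0.00 Y0.00

Since the viewBox matches the mm dimensions, user units are millimetres directly. The only transform is the Y-flip y_m = 141.30 − y_svg.

Shape 1 is a open polyline drawn with `<polyline>`. Its stroke #0000ff means engrave at S266, F4735. After flipping Y the toolpath is (39.37,11.90) → (12.87,79.37) → (155.05,8.93).

Shape 2 is a open polyline drawn with `<path>`. Its stroke #0000ff means engrave at S266, F4735. After flipping Y the toolpath is (60.69,66.17) → (112.73,131.52) → (84.82,112.14) → (77.90,95.08).

Shape 3 is a rectangle drawn with `<rect>`. Its stroke #0000ff means engrave at S266, F4735. After flipping Y the toolpath is (6.74,113.16) → (25.86,113.16) → (25.86,57.41) → (6.74,57.41) → (6.74,113.16), returning to the start.

Shape 4 is a regular polygon drawn with `<path>`. Its stroke #0000ff means engrave at S266, F4735. After flipping Y the toolpath is (17.28,16.67) → (10.39,46.07) → (29.08,69.80) → (59.29,69.98) → (78.26,46.48) → (71.71,16.99) → (44.58,3.72) → (17.28,16.67), returning to the start.

Shape 5 is a line segment drawn with `<line>`. Its stroke #0000ff means engrave at S266, F4735. After flipping Y the toolpath is (29.59,121.96) → (11.59,84.72).

Shape 6 is a rectangle drawn with `<polygon>`. Its stroke #0000ff means engrave at S266, F4735. After flipping Y the toolpath is (39.21,77.50) → (120.39,77.50) → (120.39,69.22) → (39.21,69.22) → (39.21,77.50), returning to the start.

Shape 7 is a open polyline drawn with `<polyline>`. Its stroke #0000ff means engrave at S266, F4735. After flipping Y the toolpath is (45.35,57.03) → (106.03,20.16) → (8.03,128.92) → (156.44,109.22).

Shape 8 is a open polyline drawn with `<polyline>`. Its stroke #0000ff means engrave at S266, F4735. After flipping Y the toolpath is (85.19,50.42) → (75.43,36.20) → (147.33,79.13) → (85.70,65.58) → (159.43,34.02) → (86.68,85.19).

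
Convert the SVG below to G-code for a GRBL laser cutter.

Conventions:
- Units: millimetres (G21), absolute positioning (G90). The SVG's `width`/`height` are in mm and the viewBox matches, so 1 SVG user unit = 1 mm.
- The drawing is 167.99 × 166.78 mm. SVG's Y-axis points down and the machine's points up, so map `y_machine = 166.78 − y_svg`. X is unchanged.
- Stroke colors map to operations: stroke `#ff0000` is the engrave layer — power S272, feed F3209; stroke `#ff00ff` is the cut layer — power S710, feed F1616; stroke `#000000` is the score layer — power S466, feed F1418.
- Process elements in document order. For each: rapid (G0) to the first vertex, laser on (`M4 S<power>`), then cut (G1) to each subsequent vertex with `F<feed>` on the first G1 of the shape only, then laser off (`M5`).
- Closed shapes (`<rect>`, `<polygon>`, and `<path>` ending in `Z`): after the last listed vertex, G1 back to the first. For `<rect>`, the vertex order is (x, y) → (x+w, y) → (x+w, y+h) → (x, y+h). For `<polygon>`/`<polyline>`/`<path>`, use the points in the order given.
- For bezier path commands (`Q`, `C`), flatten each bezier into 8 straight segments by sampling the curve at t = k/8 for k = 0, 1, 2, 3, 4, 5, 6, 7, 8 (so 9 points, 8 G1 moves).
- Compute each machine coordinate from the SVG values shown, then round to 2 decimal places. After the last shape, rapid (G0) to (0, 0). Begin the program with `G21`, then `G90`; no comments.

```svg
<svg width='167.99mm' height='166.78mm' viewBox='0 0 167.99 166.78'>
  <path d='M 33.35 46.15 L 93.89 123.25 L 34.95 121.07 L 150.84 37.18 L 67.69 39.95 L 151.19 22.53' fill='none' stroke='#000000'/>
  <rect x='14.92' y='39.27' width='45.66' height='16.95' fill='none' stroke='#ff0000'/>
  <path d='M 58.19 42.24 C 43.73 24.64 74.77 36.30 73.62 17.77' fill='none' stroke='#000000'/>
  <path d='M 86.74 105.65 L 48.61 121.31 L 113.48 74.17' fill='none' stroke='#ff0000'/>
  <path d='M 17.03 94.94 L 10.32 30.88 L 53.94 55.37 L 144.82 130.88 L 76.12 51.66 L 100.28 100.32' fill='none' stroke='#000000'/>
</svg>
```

1 u = 1 mm; y_m = 166.78 − y.

[1] `<path>` open polyline, #000000→score S466 F1418: (33.35,120.63) → (93.89,43.53) → (34.95,45.71) → (150.84,129.60) → (67.69,126.83) → (151.19,144.25)

[2] `<rect>` rectangle, #ff0000→engrave S272 F3209: (14.92,127.51) → (60.58,127.51) → (60.58,110.56) → (14.92,110.56) → (14.92,127.51) (closed)

[3] `<path>` cubic bezier, #000000→score S466 F1418: (58.19,124.54) → (54.75,129.88) → (54.66,133.18) → (57.02,135.13) → (60.91,136.43) → (65.43,137.77) → (69.66,139.84) → (72.69,143.36) → (73.62,149.01)

[4] `<path>` open polyline, #ff0000→engrave S272 F3209: (86.74,61.13) → (48.61,45.47) → (113.48,92.61)

[5] `<path>` open polyline, #000000→score S466 F1418: (17.03,71.84) → (10.32,135.90) → (53.94,111.41) → (144.82,35.90) → (76.12,115.12) → (100.28,66.46)

G21
G90
G0 X33.35 Y120.63
M4 S466
G1 X93.89 Y43.53 F1418
G1 X34.95 Y45.71
G1 X150.84 Y129.60
G1 X67.69 Y126.83
G1 X151.19 Y144.25
M5
G0 X14.92 Y127.51
M4 S272
G1 X60.58 Y127.51 F3209
G1 X60.58 Y110.56
G1 X14.92 Y110.56
G1 X14.92 Y127.51
M5
G0 X58.19 Y124.54
M4 S466
G1 X54.75 Y129.88 F1418
G1 X54.66 Y133.18
G1 X57.02 Y135.13
G1 X60.91 Y136.43
G1 X65.43 Y137.77
G1 X69.66 Y139.84
G1 X72.69 Y143.36
G1 X73.62 Y149.01
M5
G0 X86.74 Y61.13
M4 S272
G1 X48.61 Y45.47 F3209
G1 X113.48 Y92.61
M5
G0 X17.03 Y71.84
M4 S466
G1 X10.32 Y135.90 F1418
G1 X53.94 Y111.41
G1 X144.82 Y35.90
G1 X76.12 Y115.12
G1 X100.28 Y66.46
M5
G0 X0.00 Y0.00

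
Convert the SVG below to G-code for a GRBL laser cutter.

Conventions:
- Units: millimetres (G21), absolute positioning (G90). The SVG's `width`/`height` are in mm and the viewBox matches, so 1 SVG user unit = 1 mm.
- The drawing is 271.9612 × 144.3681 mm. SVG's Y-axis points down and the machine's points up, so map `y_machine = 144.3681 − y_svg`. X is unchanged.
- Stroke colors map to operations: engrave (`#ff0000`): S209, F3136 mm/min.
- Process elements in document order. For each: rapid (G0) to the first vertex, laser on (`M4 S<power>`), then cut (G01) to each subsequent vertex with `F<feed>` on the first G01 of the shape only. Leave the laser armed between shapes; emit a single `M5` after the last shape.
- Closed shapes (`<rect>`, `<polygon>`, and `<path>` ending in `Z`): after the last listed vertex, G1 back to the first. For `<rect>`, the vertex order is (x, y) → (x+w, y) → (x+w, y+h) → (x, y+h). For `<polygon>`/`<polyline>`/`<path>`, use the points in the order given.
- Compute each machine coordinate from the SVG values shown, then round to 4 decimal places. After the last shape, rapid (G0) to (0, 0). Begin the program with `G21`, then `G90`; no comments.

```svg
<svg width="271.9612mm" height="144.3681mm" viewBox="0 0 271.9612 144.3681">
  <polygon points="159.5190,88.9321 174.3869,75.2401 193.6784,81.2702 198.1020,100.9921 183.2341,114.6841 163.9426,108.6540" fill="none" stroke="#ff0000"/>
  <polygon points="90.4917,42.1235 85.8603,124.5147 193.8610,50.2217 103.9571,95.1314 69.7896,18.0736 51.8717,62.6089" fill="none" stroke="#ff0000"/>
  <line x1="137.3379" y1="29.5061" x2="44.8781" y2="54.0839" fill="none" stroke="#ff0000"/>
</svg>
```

1 u = 1 mm; y_m = 144.3681 − y.

[1] `<polygon>` regular polygon, #ff0000→engrave S209 F3136: (159.5190,55.4360) → (174.3869,69.1280) → (193.6784,63.0979) → (198.1020,43.3760) → (183.2341,29.6840) → (163.9426,35.7141) → (159.5190,55.4360) (closed)

[2] `<polygon>` closed polygon, #ff0000→engrave S209 F3136: (90.4917,102.2446) → (85.8603,19.8534) → (193.8610,94.1464) → (103.9571,49.2367) → (69.7896,126.2945) → (51.8717,81.7592) → (90.4917,102.2446) (closed)

[3] `<line>` line segment, #ff0000→engrave S209 F3136: (137.3379,114.8620) → (44.8781,90.2842)

G21
G90
G0 X159.5190 Y55.4360
M4 S209
G01 X174.3869 Y69.1280 F3136
G01 X193.6784 Y63.0979
G01 X198.1020 Y43.3760
G01 X183.2341 Y29.6840
G01 X163.9426 Y35.7141
G01 X159.5190 Y55.4360
G0 X90.4917 Y102.2446
M4 S209
G01 X85.8603 Y19.8534 F3136
G01 X193.8610 Y94.1464
G01 X103.9571 Y49.2367
G01 X69.7896 Y126.2945
G01 X51.8717 Y81.7592
G01 X90.4917 Y102.2446
G0 X137.3379 Y114.8620
M4 S209
G01 X44.8781 Y90.2842 F3136
M5
G0 X0.0000 Y0.0000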